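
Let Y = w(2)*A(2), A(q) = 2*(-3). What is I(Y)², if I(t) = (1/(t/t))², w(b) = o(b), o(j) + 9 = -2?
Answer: 1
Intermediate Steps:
o(j) = -11 (o(j) = -9 - 2 = -11)
w(b) = -11
A(q) = -6
Y = 66 (Y = -11*(-6) = 66)
I(t) = 1 (I(t) = (1/1)² = 1² = 1)
I(Y)² = 1² = 1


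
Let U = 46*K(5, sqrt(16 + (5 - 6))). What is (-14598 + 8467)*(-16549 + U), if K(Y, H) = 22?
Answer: 95257347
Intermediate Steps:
U = 1012 (U = 46*22 = 1012)
(-14598 + 8467)*(-16549 + U) = (-14598 + 8467)*(-16549 + 1012) = -6131*(-15537) = 95257347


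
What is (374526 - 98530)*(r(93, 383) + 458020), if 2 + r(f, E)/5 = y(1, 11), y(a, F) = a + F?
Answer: 126425487720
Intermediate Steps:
y(a, F) = F + a
r(f, E) = 50 (r(f, E) = -10 + 5*(11 + 1) = -10 + 5*12 = -10 + 60 = 50)
(374526 - 98530)*(r(93, 383) + 458020) = (374526 - 98530)*(50 + 458020) = 275996*458070 = 126425487720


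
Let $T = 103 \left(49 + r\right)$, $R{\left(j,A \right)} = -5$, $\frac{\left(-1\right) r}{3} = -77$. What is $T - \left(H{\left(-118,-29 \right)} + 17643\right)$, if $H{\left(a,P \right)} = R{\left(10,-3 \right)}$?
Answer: $11202$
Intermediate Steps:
$r = 231$ ($r = \left(-3\right) \left(-77\right) = 231$)
$H{\left(a,P \right)} = -5$
$T = 28840$ ($T = 103 \left(49 + 231\right) = 103 \cdot 280 = 28840$)
$T - \left(H{\left(-118,-29 \right)} + 17643\right) = 28840 - \left(-5 + 17643\right) = 28840 - 17638 = 11202$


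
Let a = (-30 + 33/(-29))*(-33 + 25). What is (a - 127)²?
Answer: 12538681/841 ≈ 14909.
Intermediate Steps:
a = 7224/29 (a = (-30 + 33*(-1/29))*(-8) = (-30 - 33/29)*(-8) = -903/29*(-8) = 7224/29 ≈ 249.10)
(a - 127)² = (7224/29 - 127)² = (3541/29)² = 12538681/841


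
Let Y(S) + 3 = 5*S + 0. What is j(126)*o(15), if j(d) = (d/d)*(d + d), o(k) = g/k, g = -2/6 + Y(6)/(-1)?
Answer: -2296/5 ≈ -459.20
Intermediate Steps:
Y(S) = -3 + 5*S (Y(S) = -3 + (5*S + 0) = -3 + 5*S)
g = -82/3 (g = -2/6 + (-3 + 5*6)/(-1) = -2*⅙ + (-3 + 30)*(-1) = -⅓ + 27*(-1) = -⅓ - 27 = -82/3 ≈ -27.333)
o(k) = -82/(3*k)
j(d) = 2*d (j(d) = 1*(2*d) = 2*d)
j(126)*o(15) = (2*126)*(-82/3/15) = 252*(-82/3*1/15) = 252*(-82/45) = -2296/5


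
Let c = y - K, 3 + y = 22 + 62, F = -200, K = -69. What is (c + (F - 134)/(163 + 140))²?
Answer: 2035453456/91809 ≈ 22171.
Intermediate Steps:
y = 81 (y = -3 + (22 + 62) = -3 + 84 = 81)
c = 150 (c = 81 - 1*(-69) = 81 + 69 = 150)
(c + (F - 134)/(163 + 140))² = (150 + (-200 - 134)/(163 + 140))² = (150 - 334/303)² = (45116/303)² = 2035453456/91809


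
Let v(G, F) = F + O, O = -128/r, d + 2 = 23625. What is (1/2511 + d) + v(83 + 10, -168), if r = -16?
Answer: 58915594/2511 ≈ 23463.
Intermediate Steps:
d = 23623 (d = -2 + 23625 = 23623)
O = 8 (O = -128/(-16) = -128*(-1/16) = 8)
v(G, F) = 8 + F (v(G, F) = F + 8 = 8 + F)
(1/2511 + d) + v(83 + 10, -168) = (1/2511 + 23623) + (8 - 168) = (1/2511 + 23623) - 160 = 59317354/2511 - 160 = 58915594/2511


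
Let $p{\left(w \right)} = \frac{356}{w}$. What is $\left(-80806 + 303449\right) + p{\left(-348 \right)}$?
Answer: $\frac{19369852}{87} \approx 2.2264 \cdot 10^{5}$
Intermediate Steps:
$\left(-80806 + 303449\right) + p{\left(-348 \right)} = \left(-80806 + 303449\right) + \frac{356}{-348} = 222643 + 356 \left(- \frac{1}{348}\right) = 222643 - \frac{89}{87} = \frac{19369852}{87}$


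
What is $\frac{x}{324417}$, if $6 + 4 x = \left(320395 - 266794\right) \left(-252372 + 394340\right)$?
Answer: $\frac{1268271127}{216278} \approx 5864.1$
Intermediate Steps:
$x = \frac{3804813381}{2}$ ($x = - \frac{3}{2} + \frac{\left(320395 - 266794\right) \left(-252372 + 394340\right)}{4} = - \frac{3}{2} + \frac{53601 \cdot 141968}{4} = - \frac{3}{2} + \frac{1}{4} \cdot 7609626768 = - \frac{3}{2} + 1902406692 = \frac{3804813381}{2} \approx 1.9024 \cdot 10^{9}$)
$\frac{x}{324417} = \frac{3804813381}{2 \cdot 324417} = \frac{3804813381}{2} \cdot \frac{1}{324417} = \frac{1268271127}{216278}$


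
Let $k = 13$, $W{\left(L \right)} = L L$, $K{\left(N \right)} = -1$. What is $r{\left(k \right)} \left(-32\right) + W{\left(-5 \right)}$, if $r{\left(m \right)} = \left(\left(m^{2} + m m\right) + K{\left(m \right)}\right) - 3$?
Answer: $-10663$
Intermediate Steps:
$W{\left(L \right)} = L^{2}$
$r{\left(m \right)} = -4 + 2 m^{2}$ ($r{\left(m \right)} = \left(\left(m^{2} + m m\right) - 1\right) - 3 = \left(\left(m^{2} + m^{2}\right) - 1\right) - 3 = \left(2 m^{2} - 1\right) - 3 = \left(-1 + 2 m^{2}\right) - 3 = -4 + 2 m^{2}$)
$r{\left(k \right)} \left(-32\right) + W{\left(-5 \right)} = \left(-4 + 2 \cdot 13^{2}\right) \left(-32\right) + \left(-5\right)^{2} = \left(-4 + 2 \cdot 169\right) \left(-32\right) + 25 = \left(-4 + 338\right) \left(-32\right) + 25 = 334 \left(-32\right) + 25 = -10688 + 25 = -10663$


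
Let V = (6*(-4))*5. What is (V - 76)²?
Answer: 38416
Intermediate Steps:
V = -120 (V = -24*5 = -120)
(V - 76)² = (-120 - 76)² = (-196)² = 38416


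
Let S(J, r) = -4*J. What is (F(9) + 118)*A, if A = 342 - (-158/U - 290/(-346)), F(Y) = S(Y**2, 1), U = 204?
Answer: -621482327/8823 ≈ -70439.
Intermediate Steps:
F(Y) = -4*Y**2
A = 6033809/17646 (A = 342 - (-158/204 - 290/(-346)) = 342 - (-158*1/204 - 290*(-1/346)) = 342 - (-79/102 + 145/173) = 342 - 1*1123/17646 = 342 - 1123/17646 = 6033809/17646 ≈ 341.94)
(F(9) + 118)*A = (-4*9**2 + 118)*(6033809/17646) = (-4*81 + 118)*(6033809/17646) = (-324 + 118)*(6033809/17646) = -206*6033809/17646 = -621482327/8823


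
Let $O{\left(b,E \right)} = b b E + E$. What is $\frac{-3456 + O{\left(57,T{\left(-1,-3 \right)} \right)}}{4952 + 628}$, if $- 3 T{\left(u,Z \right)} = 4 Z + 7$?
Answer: $\frac{2941}{8370} \approx 0.35137$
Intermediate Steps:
$T{\left(u,Z \right)} = - \frac{7}{3} - \frac{4 Z}{3}$ ($T{\left(u,Z \right)} = - \frac{4 Z + 7}{3} = - \frac{7 + 4 Z}{3} = - \frac{7}{3} - \frac{4 Z}{3}$)
$O{\left(b,E \right)} = E + E b^{2}$ ($O{\left(b,E \right)} = b^{2} E + E = E b^{2} + E = E + E b^{2}$)
$\frac{-3456 + O{\left(57,T{\left(-1,-3 \right)} \right)}}{4952 + 628} = \frac{-3456 + \left(- \frac{7}{3} - -4\right) \left(1 + 57^{2}\right)}{4952 + 628} = \frac{-3456 + \left(- \frac{7}{3} + 4\right) \left(1 + 3249\right)}{5580} = \left(-3456 + \frac{5}{3} \cdot 3250\right) \frac{1}{5580} = \left(-3456 + \frac{16250}{3}\right) \frac{1}{5580} = \frac{5882}{3} \cdot \frac{1}{5580} = \frac{2941}{8370}$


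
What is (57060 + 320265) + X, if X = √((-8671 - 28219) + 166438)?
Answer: 377325 + 2*√32387 ≈ 3.7769e+5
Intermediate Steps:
X = 2*√32387 (X = √(-36890 + 166438) = √129548 = 2*√32387 ≈ 359.93)
(57060 + 320265) + X = (57060 + 320265) + 2*√32387 = 377325 + 2*√32387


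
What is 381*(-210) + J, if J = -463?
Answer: -80473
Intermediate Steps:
381*(-210) + J = 381*(-210) - 463 = -80010 - 463 = -80473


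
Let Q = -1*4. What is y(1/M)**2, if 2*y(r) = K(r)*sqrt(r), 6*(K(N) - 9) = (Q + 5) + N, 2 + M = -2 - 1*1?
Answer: -18769/4500 ≈ -4.1709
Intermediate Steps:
M = -5 (M = -2 + (-2 - 1*1) = -2 + (-2 - 1) = -2 - 3 = -5)
Q = -4
K(N) = 55/6 + N/6 (K(N) = 9 + ((-4 + 5) + N)/6 = 9 + (1 + N)/6 = 9 + (1/6 + N/6) = 55/6 + N/6)
y(r) = sqrt(r)*(55/6 + r/6)/2 (y(r) = ((55/6 + r/6)*sqrt(r))/2 = (sqrt(r)*(55/6 + r/6))/2 = sqrt(r)*(55/6 + r/6)/2)
y(1/M)**2 = (sqrt(1/(-5))*(55 + 1/(-5))/12)**2 = (sqrt(1*(-1/5))*(55 + 1*(-1/5))/12)**2 = (sqrt(-1/5)*(55 - 1/5)/12)**2 = ((1/12)*(I*sqrt(5)/5)*(274/5))**2 = (137*I*sqrt(5)/150)**2 = -18769/4500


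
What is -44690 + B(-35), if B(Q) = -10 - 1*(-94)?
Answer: -44606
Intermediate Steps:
B(Q) = 84 (B(Q) = -10 + 94 = 84)
-44690 + B(-35) = -44690 + 84 = -44606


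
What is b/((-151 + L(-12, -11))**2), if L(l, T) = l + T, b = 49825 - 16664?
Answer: 33161/30276 ≈ 1.0953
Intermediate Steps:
b = 33161
L(l, T) = T + l
b/((-151 + L(-12, -11))**2) = 33161/((-151 + (-11 - 12))**2) = 33161/((-151 - 23)**2) = 33161/((-174)**2) = 33161/30276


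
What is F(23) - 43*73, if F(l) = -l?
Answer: -3162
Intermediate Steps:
F(23) - 43*73 = -1*23 - 43*73 = -23 - 3139 = -3162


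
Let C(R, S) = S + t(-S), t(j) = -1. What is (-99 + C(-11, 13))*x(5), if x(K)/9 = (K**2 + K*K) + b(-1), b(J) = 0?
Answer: -39150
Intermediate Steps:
x(K) = 18*K**2 (x(K) = 9*((K**2 + K*K) + 0) = 9*((K**2 + K**2) + 0) = 9*(2*K**2 + 0) = 9*(2*K**2) = 18*K**2)
C(R, S) = -1 + S (C(R, S) = S - 1 = -1 + S)
(-99 + C(-11, 13))*x(5) = (-99 + (-1 + 13))*(18*5**2) = (-99 + 12)*(18*25) = -87*450 = -39150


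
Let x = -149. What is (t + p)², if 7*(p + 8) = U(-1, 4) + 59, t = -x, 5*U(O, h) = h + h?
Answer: 27436644/1225 ≈ 22397.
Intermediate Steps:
U(O, h) = 2*h/5 (U(O, h) = (h + h)/5 = (2*h)/5 = 2*h/5)
t = 149 (t = -1*(-149) = 149)
p = 23/35 (p = -8 + ((⅖)*4 + 59)/7 = -8 + (8/5 + 59)/7 = -8 + (⅐)*(303/5) = -8 + 303/35 = 23/35 ≈ 0.65714)
(t + p)² = (149 + 23/35)² = (5238/35)² = 27436644/1225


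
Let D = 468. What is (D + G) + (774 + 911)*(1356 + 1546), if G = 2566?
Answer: 4892904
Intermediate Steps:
(D + G) + (774 + 911)*(1356 + 1546) = (468 + 2566) + (774 + 911)*(1356 + 1546) = 3034 + 1685*2902 = 3034 + 4889870 = 4892904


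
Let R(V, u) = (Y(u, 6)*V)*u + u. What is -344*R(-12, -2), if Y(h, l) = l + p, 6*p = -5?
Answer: -41968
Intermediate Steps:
p = -⅚ (p = (⅙)*(-5) = -⅚ ≈ -0.83333)
Y(h, l) = -⅚ + l (Y(h, l) = l - ⅚ = -⅚ + l)
R(V, u) = u + 31*V*u/6 (R(V, u) = ((-⅚ + 6)*V)*u + u = (31*V/6)*u + u = 31*V*u/6 + u = u + 31*V*u/6)
-344*R(-12, -2) = -172*(-2)*(6 + 31*(-12))/3 = -172*(-2)*(6 - 372)/3 = -172*(-2)*(-366)/3 = -344*122 = -41968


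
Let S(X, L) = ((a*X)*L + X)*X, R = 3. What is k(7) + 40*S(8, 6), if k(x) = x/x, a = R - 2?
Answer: 17921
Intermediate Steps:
a = 1 (a = 3 - 2 = 1)
S(X, L) = X*(X + L*X) (S(X, L) = ((1*X)*L + X)*X = (X*L + X)*X = (L*X + X)*X = (X + L*X)*X = X*(X + L*X))
k(x) = 1
k(7) + 40*S(8, 6) = 1 + 40*(8²*(1 + 6)) = 1 + 40*(64*7) = 1 + 40*448 = 1 + 17920 = 17921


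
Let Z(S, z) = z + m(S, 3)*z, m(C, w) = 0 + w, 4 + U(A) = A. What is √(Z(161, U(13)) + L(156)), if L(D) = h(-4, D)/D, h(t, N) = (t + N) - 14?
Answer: √24934/26 ≈ 6.0733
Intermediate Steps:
h(t, N) = -14 + N + t (h(t, N) = (N + t) - 14 = -14 + N + t)
U(A) = -4 + A
m(C, w) = w
Z(S, z) = 4*z (Z(S, z) = z + 3*z = 4*z)
L(D) = (-18 + D)/D (L(D) = (-14 + D - 4)/D = (-18 + D)/D)
√(Z(161, U(13)) + L(156)) = √(4*(-4 + 13) + (-18 + 156)/156) = √(4*9 + (1/156)*138) = √(36 + 23/26) = √(959/26) = √24934/26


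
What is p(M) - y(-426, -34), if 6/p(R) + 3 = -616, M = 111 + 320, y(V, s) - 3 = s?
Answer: 19183/619 ≈ 30.990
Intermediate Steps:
y(V, s) = 3 + s
M = 431
p(R) = -6/619 (p(R) = 6/(-3 - 616) = 6/(-619) = 6*(-1/619) = -6/619)
p(M) - y(-426, -34) = -6/619 - (3 - 34) = -6/619 - 1*(-31) = -6/619 + 31 = 19183/619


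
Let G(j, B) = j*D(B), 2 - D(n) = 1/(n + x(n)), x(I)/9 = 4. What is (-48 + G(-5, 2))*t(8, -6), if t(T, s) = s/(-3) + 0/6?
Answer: -2199/19 ≈ -115.74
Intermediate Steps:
x(I) = 36 (x(I) = 9*4 = 36)
t(T, s) = -s/3 (t(T, s) = s*(-⅓) + 0*(⅙) = -s/3 + 0 = -s/3)
D(n) = 2 - 1/(36 + n) (D(n) = 2 - 1/(n + 36) = 2 - 1/(36 + n))
G(j, B) = j*(71 + 2*B)/(36 + B) (G(j, B) = j*((71 + 2*B)/(36 + B)) = j*(71 + 2*B)/(36 + B))
(-48 + G(-5, 2))*t(8, -6) = (-48 - 5*(71 + 2*2)/(36 + 2))*(-⅓*(-6)) = (-48 - 5*(71 + 4)/38)*2 = (-48 - 5*1/38*75)*2 = (-48 - 375/38)*2 = -2199/38*2 = -2199/19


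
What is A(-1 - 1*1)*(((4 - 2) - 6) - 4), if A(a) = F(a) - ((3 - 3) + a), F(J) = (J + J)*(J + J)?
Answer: -144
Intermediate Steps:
F(J) = 4*J² (F(J) = (2*J)*(2*J) = 4*J²)
A(a) = -a + 4*a² (A(a) = 4*a² - ((3 - 3) + a) = 4*a² - (0 + a) = 4*a² - a = -a + 4*a²)
A(-1 - 1*1)*(((4 - 2) - 6) - 4) = ((-1 - 1*1)*(-1 + 4*(-1 - 1*1)))*(((4 - 2) - 6) - 4) = ((-1 - 1)*(-1 + 4*(-1 - 1)))*((2 - 6) - 4) = (-2*(-1 + 4*(-2)))*(-4 - 4) = -2*(-1 - 8)*(-8) = -2*(-9)*(-8) = 18*(-8) = -144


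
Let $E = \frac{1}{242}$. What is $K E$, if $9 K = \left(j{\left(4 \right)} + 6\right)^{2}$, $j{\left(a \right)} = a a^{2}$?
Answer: $\frac{2450}{1089} \approx 2.2498$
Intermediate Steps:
$j{\left(a \right)} = a^{3}$
$E = \frac{1}{242} \approx 0.0041322$
$K = \frac{4900}{9}$ ($K = \frac{\left(4^{3} + 6\right)^{2}}{9} = \frac{\left(64 + 6\right)^{2}}{9} = \frac{70^{2}}{9} = \frac{1}{9} \cdot 4900 = \frac{4900}{9} \approx 544.44$)
$K E = \frac{4900}{9} \cdot \frac{1}{242} = \frac{2450}{1089}$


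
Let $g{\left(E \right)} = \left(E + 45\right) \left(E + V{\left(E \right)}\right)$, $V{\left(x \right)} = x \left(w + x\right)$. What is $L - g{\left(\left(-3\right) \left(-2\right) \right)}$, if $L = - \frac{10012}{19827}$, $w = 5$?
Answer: $- \frac{72814756}{19827} \approx -3672.5$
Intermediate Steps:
$V{\left(x \right)} = x \left(5 + x\right)$
$L = - \frac{10012}{19827}$ ($L = \left(-10012\right) \frac{1}{19827} = - \frac{10012}{19827} \approx -0.50497$)
$g{\left(E \right)} = \left(45 + E\right) \left(E + E \left(5 + E\right)\right)$ ($g{\left(E \right)} = \left(E + 45\right) \left(E + E \left(5 + E\right)\right) = \left(45 + E\right) \left(E + E \left(5 + E\right)\right)$)
$L - g{\left(\left(-3\right) \left(-2\right) \right)} = - \frac{10012}{19827} - \left(-3\right) \left(-2\right) \left(270 + \left(\left(-3\right) \left(-2\right)\right)^{2} + 51 \left(\left(-3\right) \left(-2\right)\right)\right) = - \frac{10012}{19827} - 6 \left(270 + 6^{2} + 51 \cdot 6\right) = - \frac{10012}{19827} - 6 \left(270 + 36 + 306\right) = - \frac{10012}{19827} - 6 \cdot 612 = - \frac{10012}{19827} - 3672 = - \frac{72814756}{19827}$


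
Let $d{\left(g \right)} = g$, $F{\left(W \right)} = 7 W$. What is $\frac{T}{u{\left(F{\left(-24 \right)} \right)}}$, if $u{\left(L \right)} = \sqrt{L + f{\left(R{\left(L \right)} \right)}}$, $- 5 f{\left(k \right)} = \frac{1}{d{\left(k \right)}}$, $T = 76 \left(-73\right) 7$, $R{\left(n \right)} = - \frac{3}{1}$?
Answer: $\frac{38836 i \sqrt{37785}}{2519} \approx 2996.9 i$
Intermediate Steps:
$R{\left(n \right)} = -3$ ($R{\left(n \right)} = \left(-3\right) 1 = -3$)
$T = -38836$ ($T = \left(-5548\right) 7 = -38836$)
$f{\left(k \right)} = - \frac{1}{5 k}$
$u{\left(L \right)} = \sqrt{\frac{1}{15} + L}$ ($u{\left(L \right)} = \sqrt{L - \frac{1}{5 \left(-3\right)}} = \sqrt{L - - \frac{1}{15}} = \sqrt{L + \frac{1}{15}} = \sqrt{\frac{1}{15} + L}$)
$\frac{T}{u{\left(F{\left(-24 \right)} \right)}} = - \frac{38836}{\frac{1}{15} \sqrt{15 + 225 \cdot 7 \left(-24\right)}} = - \frac{38836}{\frac{1}{15} \sqrt{15 + 225 \left(-168\right)}} = - \frac{38836}{\frac{1}{15} \sqrt{15 - 37800}} = - \frac{38836}{\frac{1}{15} \sqrt{-37785}} = - \frac{38836}{\frac{1}{15} i \sqrt{37785}} = - 38836 \left(- \frac{i \sqrt{37785}}{2519}\right) = \frac{38836 i \sqrt{37785}}{2519}$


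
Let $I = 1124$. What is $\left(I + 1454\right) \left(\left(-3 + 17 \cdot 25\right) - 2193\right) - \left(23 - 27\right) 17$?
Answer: $-4565570$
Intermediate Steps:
$\left(I + 1454\right) \left(\left(-3 + 17 \cdot 25\right) - 2193\right) - \left(23 - 27\right) 17 = \left(1124 + 1454\right) \left(\left(-3 + 17 \cdot 25\right) - 2193\right) - \left(23 - 27\right) 17 = 2578 \left(\left(-3 + 425\right) - 2193\right) - \left(-4\right) 17 = 2578 \left(422 - 2193\right) - -68 = 2578 \left(-1771\right) + 68 = -4565638 + 68 = -4565570$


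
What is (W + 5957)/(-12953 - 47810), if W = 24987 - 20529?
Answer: -10415/60763 ≈ -0.17140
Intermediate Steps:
W = 4458
(W + 5957)/(-12953 - 47810) = (4458 + 5957)/(-12953 - 47810) = 10415/(-60763) = 10415*(-1/60763) = -10415/60763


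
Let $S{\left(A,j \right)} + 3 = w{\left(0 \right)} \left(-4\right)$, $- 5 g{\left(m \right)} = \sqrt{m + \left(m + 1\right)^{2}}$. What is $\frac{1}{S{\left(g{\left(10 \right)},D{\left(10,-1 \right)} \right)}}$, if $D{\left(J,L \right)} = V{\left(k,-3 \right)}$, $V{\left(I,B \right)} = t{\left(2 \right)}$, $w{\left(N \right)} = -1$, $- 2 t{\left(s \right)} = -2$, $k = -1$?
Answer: $1$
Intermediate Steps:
$t{\left(s \right)} = 1$ ($t{\left(s \right)} = \left(- \frac{1}{2}\right) \left(-2\right) = 1$)
$V{\left(I,B \right)} = 1$
$D{\left(J,L \right)} = 1$
$g{\left(m \right)} = - \frac{\sqrt{m + \left(1 + m\right)^{2}}}{5}$ ($g{\left(m \right)} = - \frac{\sqrt{m + \left(m + 1\right)^{2}}}{5} = - \frac{\sqrt{m + \left(1 + m\right)^{2}}}{5}$)
$S{\left(A,j \right)} = 1$ ($S{\left(A,j \right)} = -3 - -4 = -3 + 4 = 1$)
$\frac{1}{S{\left(g{\left(10 \right)},D{\left(10,-1 \right)} \right)}} = 1^{-1} = 1$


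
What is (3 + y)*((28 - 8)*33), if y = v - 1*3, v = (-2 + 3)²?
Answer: 660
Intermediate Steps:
v = 1 (v = 1² = 1)
y = -2 (y = 1 - 1*3 = 1 - 3 = -2)
(3 + y)*((28 - 8)*33) = (3 - 2)*((28 - 8)*33) = 1*(20*33) = 1*660 = 660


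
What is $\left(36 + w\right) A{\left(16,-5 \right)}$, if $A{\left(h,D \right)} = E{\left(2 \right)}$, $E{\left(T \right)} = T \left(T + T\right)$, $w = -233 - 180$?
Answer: $-3016$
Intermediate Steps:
$w = -413$ ($w = -233 - 180 = -413$)
$E{\left(T \right)} = 2 T^{2}$ ($E{\left(T \right)} = T 2 T = 2 T^{2}$)
$A{\left(h,D \right)} = 8$ ($A{\left(h,D \right)} = 2 \cdot 2^{2} = 2 \cdot 4 = 8$)
$\left(36 + w\right) A{\left(16,-5 \right)} = \left(36 - 413\right) 8 = \left(-377\right) 8 = -3016$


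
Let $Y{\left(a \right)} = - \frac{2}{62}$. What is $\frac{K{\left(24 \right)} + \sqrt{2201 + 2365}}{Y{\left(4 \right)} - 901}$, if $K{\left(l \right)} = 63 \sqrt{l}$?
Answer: $- \frac{1953 \sqrt{6}}{13966} - \frac{31 \sqrt{4566}}{27932} \approx -0.41753$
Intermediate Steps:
$Y{\left(a \right)} = - \frac{1}{31}$ ($Y{\left(a \right)} = \left(-2\right) \frac{1}{62} = - \frac{1}{31}$)
$\frac{K{\left(24 \right)} + \sqrt{2201 + 2365}}{Y{\left(4 \right)} - 901} = \frac{63 \sqrt{24} + \sqrt{2201 + 2365}}{- \frac{1}{31} - 901} = \frac{63 \cdot 2 \sqrt{6} + \sqrt{4566}}{- \frac{27932}{31}} = \left(126 \sqrt{6} + \sqrt{4566}\right) \left(- \frac{31}{27932}\right) = \left(\sqrt{4566} + 126 \sqrt{6}\right) \left(- \frac{31}{27932}\right) = - \frac{1953 \sqrt{6}}{13966} - \frac{31 \sqrt{4566}}{27932}$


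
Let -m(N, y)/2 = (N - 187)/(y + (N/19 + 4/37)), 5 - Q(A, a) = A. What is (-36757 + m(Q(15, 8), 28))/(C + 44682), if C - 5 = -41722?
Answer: -356220624/28745675 ≈ -12.392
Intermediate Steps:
Q(A, a) = 5 - A
C = -41717 (C = 5 - 41722 = -41717)
m(N, y) = -2*(-187 + N)/(4/37 + y + N/19) (m(N, y) = -2*(N - 187)/(y + (N/19 + 4/37)) = -2*(-187 + N)/(y + (N*(1/19) + 4*(1/37))) = -2*(-187 + N)/(y + (N/19 + 4/37)) = -2*(-187 + N)/(y + (4/37 + N/19)) = -2*(-187 + N)/(4/37 + y + N/19))
(-36757 + m(Q(15, 8), 28))/(C + 44682) = (-36757 + 1406*(187 - (5 - 1*15))/(76 + 37*(5 - 1*15) + 703*28))/(-41717 + 44682) = (-36757 + 1406*(187 - (5 - 15))/(76 + 37*(5 - 15) + 19684))/2965 = (-36757 + 1406*(187 - 1*(-10))/(76 + 37*(-10) + 19684))*(1/2965) = (-36757 + 1406*(187 + 10)/(76 - 370 + 19684))*(1/2965) = (-36757 + 1406*197/19390)*(1/2965) = (-36757 + 1406*(1/19390)*197)*(1/2965) = (-36757 + 138491/9695)*(1/2965) = -356220624/9695*1/2965 = -356220624/28745675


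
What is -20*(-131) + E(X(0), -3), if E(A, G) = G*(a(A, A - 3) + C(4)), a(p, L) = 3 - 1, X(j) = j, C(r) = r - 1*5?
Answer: 2617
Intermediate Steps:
C(r) = -5 + r (C(r) = r - 5 = -5 + r)
a(p, L) = 2
E(A, G) = G (E(A, G) = G*(2 + (-5 + 4)) = G*(2 - 1) = G*1 = G)
-20*(-131) + E(X(0), -3) = -20*(-131) - 3 = 2620 - 3 = 2617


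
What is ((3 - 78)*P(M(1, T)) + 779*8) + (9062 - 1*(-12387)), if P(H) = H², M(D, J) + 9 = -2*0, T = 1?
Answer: 21606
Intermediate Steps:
M(D, J) = -9 (M(D, J) = -9 - 2*0 = -9 + 0 = -9)
((3 - 78)*P(M(1, T)) + 779*8) + (9062 - 1*(-12387)) = ((3 - 78)*(-9)² + 779*8) + (9062 - 1*(-12387)) = (-75*81 + 6232) + (9062 + 12387) = (-6075 + 6232) + 21449 = 157 + 21449 = 21606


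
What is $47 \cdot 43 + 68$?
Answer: $2089$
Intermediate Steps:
$47 \cdot 43 + 68 = 2021 + 68 = 2089$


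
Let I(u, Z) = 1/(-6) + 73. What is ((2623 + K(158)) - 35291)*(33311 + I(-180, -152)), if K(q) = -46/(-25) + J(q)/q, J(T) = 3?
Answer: -8615115956957/7900 ≈ -1.0905e+9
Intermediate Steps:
I(u, Z) = 437/6 (I(u, Z) = -1/6 + 73 = 437/6)
K(q) = 46/25 + 3/q (K(q) = -46/(-25) + 3/q = -46*(-1/25) + 3/q = 46/25 + 3/q)
((2623 + K(158)) - 35291)*(33311 + I(-180, -152)) = ((2623 + (46/25 + 3/158)) - 35291)*(33311 + 437/6) = ((2623 + (46/25 + 3*(1/158))) - 35291)*(200303/6) = ((2623 + (46/25 + 3/158)) - 35291)*(200303/6) = ((2623 + 7343/3950) - 35291)*(200303/6) = (10368193/3950 - 35291)*(200303/6) = -129031257/3950*200303/6 = -8615115956957/7900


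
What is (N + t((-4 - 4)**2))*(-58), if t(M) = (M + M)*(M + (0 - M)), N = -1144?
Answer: 66352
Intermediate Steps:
t(M) = 0 (t(M) = (2*M)*(M - M) = (2*M)*0 = 0)
(N + t((-4 - 4)**2))*(-58) = (-1144 + 0)*(-58) = -1144*(-58) = 66352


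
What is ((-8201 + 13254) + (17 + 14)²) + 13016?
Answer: 19030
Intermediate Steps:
((-8201 + 13254) + (17 + 14)²) + 13016 = (5053 + 31²) + 13016 = (5053 + 961) + 13016 = 6014 + 13016 = 19030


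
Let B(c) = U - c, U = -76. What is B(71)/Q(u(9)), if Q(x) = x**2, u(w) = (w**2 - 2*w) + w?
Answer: -49/1728 ≈ -0.028356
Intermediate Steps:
u(w) = w**2 - w
B(c) = -76 - c
B(71)/Q(u(9)) = (-76 - 1*71)/((9*(-1 + 9))**2) = (-76 - 71)/((9*8)**2) = -147/(72**2) = -147/5184 = -147*1/5184 = -49/1728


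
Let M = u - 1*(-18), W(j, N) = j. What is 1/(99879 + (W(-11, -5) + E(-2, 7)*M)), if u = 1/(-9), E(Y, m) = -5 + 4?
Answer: 9/898651 ≈ 1.0015e-5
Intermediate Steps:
E(Y, m) = -1
u = -1/9 ≈ -0.11111
M = 161/9 (M = -1/9 - 1*(-18) = -1/9 + 18 = 161/9 ≈ 17.889)
1/(99879 + (W(-11, -5) + E(-2, 7)*M)) = 1/(99879 + (-11 - 1*161/9)) = 1/(99879 + (-11 - 161/9)) = 1/(99879 - 260/9) = 1/(898651/9) = 9/898651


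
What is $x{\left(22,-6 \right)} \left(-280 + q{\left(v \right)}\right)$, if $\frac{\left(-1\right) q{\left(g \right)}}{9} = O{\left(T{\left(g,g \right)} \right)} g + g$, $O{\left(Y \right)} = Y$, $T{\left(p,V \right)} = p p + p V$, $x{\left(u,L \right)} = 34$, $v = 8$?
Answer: $-325312$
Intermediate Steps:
$T{\left(p,V \right)} = p^{2} + V p$
$q{\left(g \right)} = - 18 g^{3} - 9 g$ ($q{\left(g \right)} = - 9 \left(g \left(g + g\right) g + g\right) = - 9 \left(g 2 g g + g\right) = - 9 \left(2 g^{2} g + g\right) = - 9 \left(2 g^{3} + g\right) = - 9 \left(g + 2 g^{3}\right) = - 18 g^{3} - 9 g$)
$x{\left(22,-6 \right)} \left(-280 + q{\left(v \right)}\right) = 34 \left(-280 - \left(72 + 18 \cdot 8^{3}\right)\right) = 34 \left(-280 - 9288\right) = 34 \left(-9568\right) = -325312$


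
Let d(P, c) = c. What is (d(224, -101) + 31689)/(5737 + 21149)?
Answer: 15794/13443 ≈ 1.1749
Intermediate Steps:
(d(224, -101) + 31689)/(5737 + 21149) = (-101 + 31689)/(5737 + 21149) = 31588/26886 = 31588*(1/26886) = 15794/13443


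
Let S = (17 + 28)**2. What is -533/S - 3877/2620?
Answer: -1849477/1061100 ≈ -1.7430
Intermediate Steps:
S = 2025 (S = 45**2 = 2025)
-533/S - 3877/2620 = -533/2025 - 3877/2620 = -1849477/1061100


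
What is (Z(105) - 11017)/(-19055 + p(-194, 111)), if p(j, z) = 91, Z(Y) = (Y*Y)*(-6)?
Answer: 77167/18964 ≈ 4.0691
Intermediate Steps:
Z(Y) = -6*Y**2 (Z(Y) = Y**2*(-6) = -6*Y**2)
(Z(105) - 11017)/(-19055 + p(-194, 111)) = (-6*105**2 - 11017)/(-19055 + 91) = (-6*11025 - 11017)/(-18964) = (-66150 - 11017)*(-1/18964) = -77167*(-1/18964) = 77167/18964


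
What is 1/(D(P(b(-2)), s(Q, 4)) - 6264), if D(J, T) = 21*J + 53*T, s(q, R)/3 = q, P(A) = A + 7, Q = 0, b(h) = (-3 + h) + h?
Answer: -1/6264 ≈ -0.00015964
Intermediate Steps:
b(h) = -3 + 2*h
P(A) = 7 + A
s(q, R) = 3*q
1/(D(P(b(-2)), s(Q, 4)) - 6264) = 1/((21*(7 + (-3 + 2*(-2))) + 53*(3*0)) - 6264) = 1/((21*(7 + (-3 - 4)) + 53*0) - 6264) = 1/((21*(7 - 7) + 0) - 6264) = 1/((21*0 + 0) - 6264) = 1/((0 + 0) - 6264) = 1/(0 - 6264) = 1/(-6264) = -1/6264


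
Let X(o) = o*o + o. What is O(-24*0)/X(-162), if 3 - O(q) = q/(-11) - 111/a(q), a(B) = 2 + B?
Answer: 13/5796 ≈ 0.0022429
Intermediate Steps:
X(o) = o + o² (X(o) = o² + o = o + o²)
O(q) = 3 + 111/(2 + q) + q/11 (O(q) = 3 - (q/(-11) - 111/(2 + q)) = 3 - (q*(-1/11) - 111/(2 + q)) = 3 - (-q/11 - 111/(2 + q)) = 3 - (-111/(2 + q) - q/11) = 3 + (111/(2 + q) + q/11) = 3 + 111/(2 + q) + q/11)
O(-24*0)/X(-162) = ((1221 + (2 - 24*0)*(33 - 24*0))/(11*(2 - 24*0)))/((-162*(1 - 162))) = ((1221 + (2 + 0)*(33 + 0))/(11*(2 + 0)))/((-162*(-161))) = ((1/11)*(1221 + 2*33)/2)/26082 = ((1/11)*(½)*(1221 + 66))*(1/26082) = ((1/11)*(½)*1287)*(1/26082) = (117/2)*(1/26082) = 13/5796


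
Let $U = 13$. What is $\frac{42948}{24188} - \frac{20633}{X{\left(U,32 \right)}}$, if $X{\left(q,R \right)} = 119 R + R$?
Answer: $- \frac{83537671}{23220480} \approx -3.5976$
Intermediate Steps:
$X{\left(q,R \right)} = 120 R$
$\frac{42948}{24188} - \frac{20633}{X{\left(U,32 \right)}} = \frac{42948}{24188} - \frac{20633}{120 \cdot 32} = 42948 \cdot \frac{1}{24188} - \frac{20633}{3840} = \frac{10737}{6047} - \frac{20633}{3840} = - \frac{83537671}{23220480}$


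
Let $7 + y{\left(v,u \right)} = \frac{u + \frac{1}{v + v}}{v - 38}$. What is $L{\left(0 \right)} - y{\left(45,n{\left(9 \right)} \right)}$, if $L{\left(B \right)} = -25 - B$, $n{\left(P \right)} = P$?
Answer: $- \frac{12151}{630} \approx -19.287$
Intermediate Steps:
$y{\left(v,u \right)} = -7 + \frac{u + \frac{1}{2 v}}{-38 + v}$ ($y{\left(v,u \right)} = -7 + \frac{u + \frac{1}{v + v}}{v - 38} = -7 + \frac{u + \frac{1}{2 v}}{-38 + v}$)
$L{\left(0 \right)} - y{\left(45,n{\left(9 \right)} \right)} = \left(-25 - 0\right) - \frac{\frac{1}{2} - 7 \cdot 45^{2} + 266 \cdot 45 + 9 \cdot 45}{45 \left(-38 + 45\right)} = \left(-25 + 0\right) - \frac{\frac{1}{2} - 14175 + 11970 + 405}{45 \cdot 7} = -25 - \frac{1}{45} \cdot \frac{1}{7} \left(\frac{1}{2} - 14175 + 11970 + 405\right) = -25 - \frac{1}{45} \cdot \frac{1}{7} \left(- \frac{3599}{2}\right) = -25 - - \frac{3599}{630} = -25 + \frac{3599}{630} = - \frac{12151}{630}$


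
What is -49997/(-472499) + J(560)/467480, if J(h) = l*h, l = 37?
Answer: 829069421/5522095813 ≈ 0.15014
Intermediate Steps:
J(h) = 37*h
-49997/(-472499) + J(560)/467480 = -49997/(-472499) + (37*560)/467480 = -49997*(-1/472499) + 20720*(1/467480) = 49997/472499 + 518/11687 = 829069421/5522095813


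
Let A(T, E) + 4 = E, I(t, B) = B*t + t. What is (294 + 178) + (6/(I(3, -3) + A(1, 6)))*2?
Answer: 469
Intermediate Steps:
I(t, B) = t + B*t
A(T, E) = -4 + E
(294 + 178) + (6/(I(3, -3) + A(1, 6)))*2 = (294 + 178) + (6/(3*(1 - 3) + (-4 + 6)))*2 = 472 + (6/(3*(-2) + 2))*2 = 472 + (6/(-6 + 2))*2 = 472 + (6/(-4))*2 = 472 - ¼*6*2 = 472 - 3/2*2 = 472 - 3 = 469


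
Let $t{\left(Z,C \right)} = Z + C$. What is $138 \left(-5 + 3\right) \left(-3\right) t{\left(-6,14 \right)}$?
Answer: $6624$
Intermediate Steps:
$t{\left(Z,C \right)} = C + Z$
$138 \left(-5 + 3\right) \left(-3\right) t{\left(-6,14 \right)} = 138 \left(-5 + 3\right) \left(-3\right) \left(14 - 6\right) = 138 \left(\left(-2\right) \left(-3\right)\right) 8 = 138 \cdot 6 \cdot 8 = 828 \cdot 8 = 6624$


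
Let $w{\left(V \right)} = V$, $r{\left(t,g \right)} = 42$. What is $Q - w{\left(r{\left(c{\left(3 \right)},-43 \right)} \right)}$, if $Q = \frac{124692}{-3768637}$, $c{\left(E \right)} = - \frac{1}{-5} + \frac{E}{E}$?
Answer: $- \frac{158407446}{3768637} \approx -42.033$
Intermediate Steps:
$c{\left(E \right)} = \frac{6}{5}$ ($c{\left(E \right)} = \left(-1\right) \left(- \frac{1}{5}\right) + 1 = \frac{1}{5} + 1 = \frac{6}{5}$)
$Q = - \frac{124692}{3768637}$ ($Q = 124692 \left(- \frac{1}{3768637}\right) = - \frac{124692}{3768637} \approx -0.033087$)
$Q - w{\left(r{\left(c{\left(3 \right)},-43 \right)} \right)} = - \frac{124692}{3768637} - 42 = - \frac{158407446}{3768637}$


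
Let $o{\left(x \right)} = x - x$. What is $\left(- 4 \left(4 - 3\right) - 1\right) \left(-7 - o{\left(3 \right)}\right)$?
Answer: $35$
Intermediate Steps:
$o{\left(x \right)} = 0$
$\left(- 4 \left(4 - 3\right) - 1\right) \left(-7 - o{\left(3 \right)}\right) = \left(- 4 \left(4 - 3\right) - 1\right) \left(-7 - 0\right) = \left(- 4 \left(4 - 3\right) - 1\right) \left(-7 + 0\right) = \left(\left(-4\right) 1 - 1\right) \left(-7\right) = \left(-4 - 1\right) \left(-7\right) = \left(-5\right) \left(-7\right) = 35$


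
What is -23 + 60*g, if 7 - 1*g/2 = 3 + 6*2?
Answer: -983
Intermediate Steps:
g = -16 (g = 14 - 2*(3 + 6*2) = 14 - 2*(3 + 12) = 14 - 2*15 = 14 - 30 = -16)
-23 + 60*g = -23 + 60*(-16) = -23 - 960 = -983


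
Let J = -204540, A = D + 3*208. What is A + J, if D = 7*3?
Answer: -203895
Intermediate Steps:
D = 21
A = 645 (A = 21 + 3*208 = 21 + 624 = 645)
A + J = 645 - 204540 = -203895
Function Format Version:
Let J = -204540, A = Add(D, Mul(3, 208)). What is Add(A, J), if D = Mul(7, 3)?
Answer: -203895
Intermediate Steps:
D = 21
A = 645 (A = Add(21, Mul(3, 208)) = Add(21, 624) = 645)
Add(A, J) = Add(645, -204540) = -203895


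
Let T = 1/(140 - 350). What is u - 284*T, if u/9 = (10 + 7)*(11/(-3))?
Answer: -58763/105 ≈ -559.65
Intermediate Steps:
T = -1/210 (T = 1/(-210) = -1/210 ≈ -0.0047619)
u = -561 (u = 9*((10 + 7)*(11/(-3))) = 9*(17*(11*(-1/3))) = 9*(17*(-11/3)) = 9*(-187/3) = -561)
u - 284*T = -561 - 284*(-1/210) = -561 + 142/105 = -58763/105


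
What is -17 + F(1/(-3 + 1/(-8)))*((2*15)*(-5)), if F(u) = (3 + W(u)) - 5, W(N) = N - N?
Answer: 283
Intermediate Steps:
W(N) = 0
F(u) = -2 (F(u) = (3 + 0) - 5 = 3 - 5 = -2)
-17 + F(1/(-3 + 1/(-8)))*((2*15)*(-5)) = -17 - 2*2*15*(-5) = -17 - 60*(-5) = -17 - 2*(-150) = -17 + 300 = 283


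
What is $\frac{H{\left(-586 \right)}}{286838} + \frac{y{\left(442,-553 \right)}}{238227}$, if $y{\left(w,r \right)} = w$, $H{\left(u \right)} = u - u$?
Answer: $\frac{442}{238227} \approx 0.0018554$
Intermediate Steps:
$H{\left(u \right)} = 0$
$\frac{H{\left(-586 \right)}}{286838} + \frac{y{\left(442,-553 \right)}}{238227} = \frac{0}{286838} + \frac{442}{238227} = 0 \cdot \frac{1}{286838} + 442 \cdot \frac{1}{238227} = 0 + \frac{442}{238227} = \frac{442}{238227}$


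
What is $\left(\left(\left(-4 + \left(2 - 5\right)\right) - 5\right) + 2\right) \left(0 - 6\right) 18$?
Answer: $1080$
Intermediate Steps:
$\left(\left(\left(-4 + \left(2 - 5\right)\right) - 5\right) + 2\right) \left(0 - 6\right) 18 = \left(\left(\left(-4 - 3\right) - 5\right) + 2\right) \left(-6\right) 18 = \left(\left(-7 - 5\right) + 2\right) \left(-6\right) 18 = \left(-12 + 2\right) \left(-6\right) 18 = \left(-10\right) \left(-6\right) 18 = 60 \cdot 18 = 1080$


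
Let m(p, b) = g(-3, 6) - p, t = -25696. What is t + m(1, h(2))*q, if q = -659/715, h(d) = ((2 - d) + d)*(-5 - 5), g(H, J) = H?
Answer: -18370004/715 ≈ -25692.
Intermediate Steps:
h(d) = -20 (h(d) = 2*(-10) = -20)
q = -659/715 (q = -659*1/715 = -659/715 ≈ -0.92168)
m(p, b) = -3 - p
t + m(1, h(2))*q = -25696 + (-3 - 1*1)*(-659/715) = -25696 + (-3 - 1)*(-659/715) = -25696 - 4*(-659/715) = -25696 + 2636/715 = -18370004/715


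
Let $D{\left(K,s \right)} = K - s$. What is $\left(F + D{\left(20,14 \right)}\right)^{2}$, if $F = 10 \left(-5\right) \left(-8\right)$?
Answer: $164836$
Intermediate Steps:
$F = 400$ ($F = \left(-50\right) \left(-8\right) = 400$)
$\left(F + D{\left(20,14 \right)}\right)^{2} = \left(400 + \left(20 - 14\right)\right)^{2} = \left(400 + 6\right)^{2} = 406^{2} = 164836$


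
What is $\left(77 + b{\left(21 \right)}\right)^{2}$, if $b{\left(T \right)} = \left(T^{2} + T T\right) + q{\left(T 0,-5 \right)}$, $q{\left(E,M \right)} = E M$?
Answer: $919681$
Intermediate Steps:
$b{\left(T \right)} = 2 T^{2}$ ($b{\left(T \right)} = \left(T^{2} + T T\right) + T 0 \left(-5\right) = \left(T^{2} + T^{2}\right) + 0 \left(-5\right) = 2 T^{2} + 0 = 2 T^{2}$)
$\left(77 + b{\left(21 \right)}\right)^{2} = \left(77 + 2 \cdot 21^{2}\right)^{2} = \left(77 + 2 \cdot 441\right)^{2} = \left(77 + 882\right)^{2} = 959^{2} = 919681$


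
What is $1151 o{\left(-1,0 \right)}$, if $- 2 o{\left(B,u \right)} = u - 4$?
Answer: $2302$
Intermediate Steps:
$o{\left(B,u \right)} = 2 - \frac{u}{2}$ ($o{\left(B,u \right)} = - \frac{u - 4}{2} = - \frac{-4 + u}{2} = 2 - \frac{u}{2}$)
$1151 o{\left(-1,0 \right)} = 1151 \left(2 - 0\right) = 1151 \left(2 + 0\right) = 1151 \cdot 2 = 2302$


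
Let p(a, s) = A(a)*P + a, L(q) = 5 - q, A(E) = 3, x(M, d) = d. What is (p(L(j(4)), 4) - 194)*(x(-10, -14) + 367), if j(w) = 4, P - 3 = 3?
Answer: -61775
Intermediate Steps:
P = 6 (P = 3 + 3 = 6)
p(a, s) = 18 + a (p(a, s) = 3*6 + a = 18 + a)
(p(L(j(4)), 4) - 194)*(x(-10, -14) + 367) = ((18 + (5 - 1*4)) - 194)*(-14 + 367) = ((18 + (5 - 4)) - 194)*353 = ((18 + 1) - 194)*353 = (19 - 194)*353 = -175*353 = -61775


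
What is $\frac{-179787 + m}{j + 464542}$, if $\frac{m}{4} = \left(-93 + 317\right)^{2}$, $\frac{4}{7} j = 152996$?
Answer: $\frac{20917}{732285} \approx 0.028564$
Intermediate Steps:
$j = 267743$ ($j = \frac{7}{4} \cdot 152996 = 267743$)
$m = 200704$ ($m = 4 \left(-93 + 317\right)^{2} = 4 \cdot 224^{2} = 4 \cdot 50176 = 200704$)
$\frac{-179787 + m}{j + 464542} = \frac{-179787 + 200704}{267743 + 464542} = \frac{20917}{732285}$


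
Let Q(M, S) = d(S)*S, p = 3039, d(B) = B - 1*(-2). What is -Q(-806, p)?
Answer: -9241599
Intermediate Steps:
d(B) = 2 + B (d(B) = B + 2 = 2 + B)
Q(M, S) = S*(2 + S) (Q(M, S) = (2 + S)*S = S*(2 + S))
-Q(-806, p) = -3039*(2 + 3039) = -3039*3041 = -1*9241599 = -9241599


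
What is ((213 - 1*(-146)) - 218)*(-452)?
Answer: -63732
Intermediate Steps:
((213 - 1*(-146)) - 218)*(-452) = ((213 + 146) - 218)*(-452) = (359 - 218)*(-452) = 141*(-452) = -63732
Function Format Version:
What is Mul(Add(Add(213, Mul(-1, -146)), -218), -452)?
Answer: -63732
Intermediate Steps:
Mul(Add(Add(213, Mul(-1, -146)), -218), -452) = Mul(Add(Add(213, 146), -218), -452) = Mul(Add(359, -218), -452) = Mul(141, -452) = -63732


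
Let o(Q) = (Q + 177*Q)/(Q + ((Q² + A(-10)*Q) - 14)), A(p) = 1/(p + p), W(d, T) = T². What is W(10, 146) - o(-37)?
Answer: 562810172/26397 ≈ 21321.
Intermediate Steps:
A(p) = 1/(2*p)
o(Q) = 178*Q/(-14 + Q² + 19*Q/20) (o(Q) = (Q + 177*Q)/(Q + ((Q² + ((½)/(-10))*Q) - 14)) = (178*Q)/(Q + ((Q² + ((½)*(-⅒))*Q) - 14)) = (178*Q)/(Q + ((Q² - Q/20) - 14)) = (178*Q)/(Q + (-14 + Q² - Q/20)) = (178*Q)/(-14 + Q² + 19*Q/20) = 178*Q/(-14 + Q² + 19*Q/20))
W(10, 146) - o(-37) = 146² - 3560*(-37)/(-280 + 19*(-37) + 20*(-37)²) = 21316 - 3560*(-37)/(-280 - 703 + 20*1369) = 21316 - 3560*(-37)/(-280 - 703 + 27380) = 21316 - 3560*(-37)/26397 = 21316 - 1*(-131720/26397) = 21316 + 131720/26397 = 562810172/26397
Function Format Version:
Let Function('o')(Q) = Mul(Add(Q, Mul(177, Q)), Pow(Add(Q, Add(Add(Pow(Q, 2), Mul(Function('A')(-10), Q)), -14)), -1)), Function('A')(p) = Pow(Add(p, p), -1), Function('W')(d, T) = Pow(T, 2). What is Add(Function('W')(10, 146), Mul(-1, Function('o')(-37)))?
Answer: Rational(562810172, 26397) ≈ 21321.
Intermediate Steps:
Function('A')(p) = Mul(Rational(1, 2), Pow(p, -1)) (Function('A')(p) = Pow(Mul(2, p), -1) = Mul(Rational(1, 2), Pow(p, -1)))
Function('o')(Q) = Mul(178, Q, Pow(Add(-14, Pow(Q, 2), Mul(Rational(19, 20), Q)), -1)) (Function('o')(Q) = Mul(Add(Q, Mul(177, Q)), Pow(Add(Q, Add(Add(Pow(Q, 2), Mul(Mul(Rational(1, 2), Pow(-10, -1)), Q)), -14)), -1)) = Mul(Mul(178, Q), Pow(Add(Q, Add(Add(Pow(Q, 2), Mul(Mul(Rational(1, 2), Rational(-1, 10)), Q)), -14)), -1)) = Mul(Mul(178, Q), Pow(Add(Q, Add(Add(Pow(Q, 2), Mul(Rational(-1, 20), Q)), -14)), -1)) = Mul(Mul(178, Q), Pow(Add(Q, Add(-14, Pow(Q, 2), Mul(Rational(-1, 20), Q))), -1)) = Mul(Mul(178, Q), Pow(Add(-14, Pow(Q, 2), Mul(Rational(19, 20), Q)), -1)) = Mul(178, Q, Pow(Add(-14, Pow(Q, 2), Mul(Rational(19, 20), Q)), -1)))
Add(Function('W')(10, 146), Mul(-1, Function('o')(-37))) = Add(Pow(146, 2), Mul(-1, Mul(3560, -37, Pow(Add(-280, Mul(19, -37), Mul(20, Pow(-37, 2))), -1)))) = Add(21316, Mul(-1, Mul(3560, -37, Pow(Add(-280, -703, Mul(20, 1369)), -1)))) = Add(21316, Mul(-1, Mul(3560, -37, Pow(Add(-280, -703, 27380), -1)))) = Add(21316, Mul(-1, Mul(3560, -37, Pow(26397, -1)))) = Add(21316, Mul(-1, Mul(3560, -37, Rational(1, 26397)))) = Add(21316, Mul(-1, Rational(-131720, 26397))) = Add(21316, Rational(131720, 26397)) = Rational(562810172, 26397)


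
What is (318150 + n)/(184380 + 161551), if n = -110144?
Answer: 208006/345931 ≈ 0.60129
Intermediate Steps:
(318150 + n)/(184380 + 161551) = (318150 - 110144)/(184380 + 161551) = 208006/345931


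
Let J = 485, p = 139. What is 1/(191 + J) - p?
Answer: -93963/676 ≈ -139.00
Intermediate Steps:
1/(191 + J) - p = 1/(191 + 485) - 1*139 = 1/676 - 139 = -93963/676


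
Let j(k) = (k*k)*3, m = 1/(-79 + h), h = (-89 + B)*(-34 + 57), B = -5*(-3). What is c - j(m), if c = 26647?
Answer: 84523244764/3171961 ≈ 26647.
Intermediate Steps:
B = 15
h = -1702 (h = (-89 + 15)*(-34 + 57) = -74*23 = -1702)
m = -1/1781 (m = 1/(-79 - 1702) = 1/(-1781) = -1/1781 ≈ -0.00056148)
j(k) = 3*k² (j(k) = k²*3 = 3*k²)
c - j(m) = 26647 - 3*(-1/1781)² = 26647 - 3/3171961 = 84523244764/3171961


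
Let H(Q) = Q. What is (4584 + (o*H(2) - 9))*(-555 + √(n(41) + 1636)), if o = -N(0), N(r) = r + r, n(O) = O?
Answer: -2539125 + 4575*√1677 ≈ -2.3518e+6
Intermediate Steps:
N(r) = 2*r
o = 0 (o = -2*0 = -1*0 = 0)
(4584 + (o*H(2) - 9))*(-555 + √(n(41) + 1636)) = (4584 + (0*2 - 9))*(-555 + √(41 + 1636)) = (4584 + (0 - 9))*(-555 + √1677) = (4584 - 9)*(-555 + √1677) = 4575*(-555 + √1677) = -2539125 + 4575*√1677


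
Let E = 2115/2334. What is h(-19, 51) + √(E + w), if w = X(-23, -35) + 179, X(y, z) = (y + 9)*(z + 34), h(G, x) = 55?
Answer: 55 + √117368302/778 ≈ 68.925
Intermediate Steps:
E = 705/778 (E = 2115*(1/2334) = 705/778 ≈ 0.90617)
X(y, z) = (9 + y)*(34 + z)
w = 193 (w = (306 + 9*(-35) + 34*(-23) - 23*(-35)) + 179 = (306 - 315 - 782 + 805) + 179 = 14 + 179 = 193)
h(-19, 51) + √(E + w) = 55 + √(705/778 + 193) = 55 + √(150859/778) = 55 + √117368302/778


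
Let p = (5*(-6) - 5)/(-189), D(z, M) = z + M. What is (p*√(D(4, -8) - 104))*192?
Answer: 640*I*√3/3 ≈ 369.5*I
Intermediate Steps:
D(z, M) = M + z
p = 5/27 (p = (-30 - 5)*(-1/189) = -35*(-1/189) = 5/27 ≈ 0.18519)
(p*√(D(4, -8) - 104))*192 = (5*√((-8 + 4) - 104)/27)*192 = (5*√(-4 - 104)/27)*192 = (5*√(-108)/27)*192 = (5*(6*I*√3)/27)*192 = (10*I*√3/9)*192 = 640*I*√3/3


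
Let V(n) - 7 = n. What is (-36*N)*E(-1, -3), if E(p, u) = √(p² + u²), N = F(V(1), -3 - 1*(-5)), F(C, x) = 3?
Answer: -108*√10 ≈ -341.53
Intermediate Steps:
V(n) = 7 + n
N = 3
(-36*N)*E(-1, -3) = (-36*3)*√((-1)² + (-3)²) = -108*√(1 + 9) = -108*√10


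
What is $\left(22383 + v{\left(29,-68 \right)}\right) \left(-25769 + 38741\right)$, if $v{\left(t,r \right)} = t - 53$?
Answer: $290040948$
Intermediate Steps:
$v{\left(t,r \right)} = -53 + t$
$\left(22383 + v{\left(29,-68 \right)}\right) \left(-25769 + 38741\right) = \left(22383 + \left(-53 + 29\right)\right) \left(-25769 + 38741\right) = \left(22383 - 24\right) 12972 = 22359 \cdot 12972 = 290040948$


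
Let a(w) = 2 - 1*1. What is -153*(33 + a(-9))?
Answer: -5202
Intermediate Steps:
a(w) = 1 (a(w) = 2 - 1 = 1)
-153*(33 + a(-9)) = -153*(33 + 1) = -153*34 = -5202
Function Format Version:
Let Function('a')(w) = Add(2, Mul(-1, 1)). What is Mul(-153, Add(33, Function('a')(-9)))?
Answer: -5202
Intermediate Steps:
Function('a')(w) = 1 (Function('a')(w) = Add(2, -1) = 1)
Mul(-153, Add(33, Function('a')(-9))) = Mul(-153, Add(33, 1)) = Mul(-153, 34) = -5202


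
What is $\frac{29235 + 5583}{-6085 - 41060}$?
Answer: $- \frac{1658}{2245} \approx -0.73853$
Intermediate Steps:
$\frac{29235 + 5583}{-6085 - 41060} = \frac{34818}{-47145} = 34818 \left(- \frac{1}{47145}\right) = - \frac{1658}{2245}$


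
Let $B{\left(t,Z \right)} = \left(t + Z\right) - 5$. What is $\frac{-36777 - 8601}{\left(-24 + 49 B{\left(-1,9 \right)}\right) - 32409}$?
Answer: $\frac{7563}{5381} \approx 1.4055$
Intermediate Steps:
$B{\left(t,Z \right)} = -5 + Z + t$ ($B{\left(t,Z \right)} = \left(Z + t\right) - 5 = -5 + Z + t$)
$\frac{-36777 - 8601}{\left(-24 + 49 B{\left(-1,9 \right)}\right) - 32409} = \frac{-36777 - 8601}{\left(-24 + 49 \left(-5 + 9 - 1\right)\right) - 32409} = - \frac{45378}{\left(-24 + 49 \cdot 3\right) - 32409} = - \frac{45378}{\left(-24 + 147\right) - 32409} = - \frac{45378}{123 - 32409} = - \frac{45378}{-32286} = \left(-45378\right) \left(- \frac{1}{32286}\right) = \frac{7563}{5381}$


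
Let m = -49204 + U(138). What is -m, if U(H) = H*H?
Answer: 30160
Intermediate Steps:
U(H) = H²
m = -30160 (m = -49204 + 138² = -49204 + 19044 = -30160)
-m = -1*(-30160) = 30160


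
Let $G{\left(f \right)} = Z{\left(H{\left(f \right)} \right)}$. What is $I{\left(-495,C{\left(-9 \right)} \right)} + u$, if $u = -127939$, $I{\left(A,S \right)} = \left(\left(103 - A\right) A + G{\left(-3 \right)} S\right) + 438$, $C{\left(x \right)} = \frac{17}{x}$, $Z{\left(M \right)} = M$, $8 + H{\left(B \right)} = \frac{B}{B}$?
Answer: $- \frac{3811480}{9} \approx -4.235 \cdot 10^{5}$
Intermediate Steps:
$H{\left(B \right)} = -7$ ($H{\left(B \right)} = -8 + \frac{B}{B} = -8 + 1 = -7$)
$G{\left(f \right)} = -7$
$I{\left(A,S \right)} = 438 - 7 S + A \left(103 - A\right)$ ($I{\left(A,S \right)} = \left(\left(103 - A\right) A - 7 S\right) + 438 = \left(A \left(103 - A\right) - 7 S\right) + 438 = \left(- 7 S + A \left(103 - A\right)\right) + 438 = 438 - 7 S + A \left(103 - A\right)$)
$I{\left(-495,C{\left(-9 \right)} \right)} + u = \left(438 - \left(-495\right)^{2} - 7 \frac{17}{-9} + 103 \left(-495\right)\right) - 127939 = \left(438 - 245025 - 7 \cdot 17 \left(- \frac{1}{9}\right) - 50985\right) - 127939 = \left(438 - 245025 - - \frac{119}{9} - 50985\right) - 127939 = \left(438 - 245025 + \frac{119}{9} - 50985\right) - 127939 = - \frac{2660029}{9} - 127939 = - \frac{3811480}{9}$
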